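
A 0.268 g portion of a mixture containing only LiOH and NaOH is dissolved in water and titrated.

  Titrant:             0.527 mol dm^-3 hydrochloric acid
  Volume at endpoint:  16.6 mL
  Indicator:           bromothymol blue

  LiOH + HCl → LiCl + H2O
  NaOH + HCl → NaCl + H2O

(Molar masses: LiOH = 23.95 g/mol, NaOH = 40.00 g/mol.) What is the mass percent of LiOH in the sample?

n(HCl) = 0.0166 × 0.527 = 8.75 × 10^-3 mol
Let x = n(LiOH), y = n(NaOH).
Titrant: 1x + 1y = 8.75 × 10^-3;  mass: 23.95x + 40.00y = 0.268
Solving, x = 5.10 × 10^-3 mol, y = 3.64 × 10^-3 mol
mass of LiOH = 5.10 × 10^-3 × 23.95 = 0.122 g
% LiOH = 0.122 / 0.268 × 100 = 45.6 %

45.6 %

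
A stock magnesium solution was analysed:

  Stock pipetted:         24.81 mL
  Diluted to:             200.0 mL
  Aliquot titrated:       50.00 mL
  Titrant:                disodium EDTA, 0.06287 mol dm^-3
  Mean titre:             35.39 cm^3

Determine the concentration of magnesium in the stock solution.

Mg^2+ + EDTA^4- → [Mg(EDTA)]^2-
n(EDTA) = 0.03539 × 0.06287 = 2.225 × 10^-3 mol
n(Mg2+) in the aliquot = 2.225 × 10^-3 mol (1:1 ratio)
[Mg2+]_dilute = 2.225 × 10^-3 / 0.05000 = 0.04450 mol/L
Dilution factor = 200.0 / 24.81 = 8.061
[Mg2+]_stock = 0.04450 × 8.061 = 0.3587 mol/L

0.3587 mol/L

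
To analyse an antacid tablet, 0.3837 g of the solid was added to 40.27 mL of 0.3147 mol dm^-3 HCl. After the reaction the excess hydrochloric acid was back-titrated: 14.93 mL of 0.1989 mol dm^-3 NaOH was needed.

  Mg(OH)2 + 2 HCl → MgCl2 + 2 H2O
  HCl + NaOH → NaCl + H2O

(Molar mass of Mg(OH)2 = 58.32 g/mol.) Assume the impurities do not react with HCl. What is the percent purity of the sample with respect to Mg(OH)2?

n(HCl) added = 0.04027 × 0.3147 = 0.01267 mol
n(NaOH) used in back-titration = 0.01493 × 0.1989 = 2.970 × 10^-3 mol
n(HCl) left over = 2.970 × 10^-3 mol (1:1 ratio)
n(HCl) consumed by analyte = 0.01267 − 2.970 × 10^-3 = 9.703 × 10^-3 mol
From the 1:2 ratio, n(Mg(OH)2) = 1/2 × 9.703 × 10^-3 = 4.852 × 10^-3 mol
mass of Mg(OH)2 = 4.852 × 10^-3 × 58.32 = 0.2830 g
% Mg(OH)2 = 0.2830 / 0.3837 × 100 = 73.74 %

73.74 %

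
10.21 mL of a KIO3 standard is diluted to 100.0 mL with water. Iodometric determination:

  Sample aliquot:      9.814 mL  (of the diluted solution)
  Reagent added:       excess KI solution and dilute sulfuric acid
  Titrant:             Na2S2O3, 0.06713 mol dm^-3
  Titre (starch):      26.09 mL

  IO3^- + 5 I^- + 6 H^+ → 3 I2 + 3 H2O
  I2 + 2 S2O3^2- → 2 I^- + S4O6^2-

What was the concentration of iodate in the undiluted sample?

n(S2O3^2-) = 0.02609 × 0.06713 = 1.751 × 10^-3 mol
n(I2) = n(S2O3^2-)/2 = 8.757 × 10^-4 mol
From the 1:3 ratio, n(IO3^-) in the aliquot = 1/3 × 8.757 × 10^-4 = 2.919 × 10^-4 mol
[IO3^-]_dilute = 2.919 × 10^-4 / 0.009814 = 0.02974 mol/L
[IO3^-]_original = 0.02974 × 100.0/10.21 = 0.2913 mol/L

0.2913 mol/L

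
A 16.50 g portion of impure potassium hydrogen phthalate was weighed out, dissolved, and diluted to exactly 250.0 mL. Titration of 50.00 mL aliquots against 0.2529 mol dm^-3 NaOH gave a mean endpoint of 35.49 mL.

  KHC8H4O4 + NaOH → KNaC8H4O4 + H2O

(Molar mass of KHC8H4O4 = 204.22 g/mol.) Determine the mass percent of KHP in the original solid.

55.54 %

n(NaOH) per titration = 0.03549 × 0.2529 = 8.975 × 10^-3 mol
n(KHC8H4O4) in each aliquot = 8.975 × 10^-3 mol (1:1 ratio)
n(KHC8H4O4) in the whole flask = 8.975 × 10^-3 × 250.0/50.00 = 0.04488 mol
mass of KHC8H4O4 = 0.04488 × 204.22 = 9.165 g
% KHC8H4O4 = 9.165 / 16.50 × 100 = 55.54 %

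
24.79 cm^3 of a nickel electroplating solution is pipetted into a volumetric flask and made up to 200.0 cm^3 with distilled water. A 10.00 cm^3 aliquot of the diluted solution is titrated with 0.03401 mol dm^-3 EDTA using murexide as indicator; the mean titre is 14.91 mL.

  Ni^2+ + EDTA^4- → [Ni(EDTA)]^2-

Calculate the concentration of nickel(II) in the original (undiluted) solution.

n(EDTA) = 0.01491 × 0.03401 = 5.071 × 10^-4 mol
n(Ni2+) in the aliquot = 5.071 × 10^-4 mol (1:1 ratio)
[Ni2+]_dilute = 5.071 × 10^-4 / 0.01000 = 0.05071 mol/L
Dilution factor = 200.0 / 24.79 = 8.068
[Ni2+]_stock = 0.05071 × 8.068 = 0.4091 mol/L

0.4091 mol/L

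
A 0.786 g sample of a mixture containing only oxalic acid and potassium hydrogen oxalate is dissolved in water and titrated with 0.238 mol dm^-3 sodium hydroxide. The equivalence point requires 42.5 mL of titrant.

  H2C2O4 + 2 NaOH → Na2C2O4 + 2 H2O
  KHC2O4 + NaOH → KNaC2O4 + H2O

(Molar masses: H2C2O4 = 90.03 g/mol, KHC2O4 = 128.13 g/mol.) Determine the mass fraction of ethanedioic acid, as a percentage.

35.1 %

n(NaOH) = 0.0425 × 0.238 = 0.0101 mol
Let x = n(H2C2O4), y = n(KHC2O4).
Titrant: 2x + 1y = 0.0101;  mass: 90.03x + 128.13y = 0.786
Solving, x = 3.07 × 10^-3 mol, y = 3.98 × 10^-3 mol
mass of H2C2O4 = 3.07 × 10^-3 × 90.03 = 0.276 g
% H2C2O4 = 0.276 / 0.786 × 100 = 35.1 %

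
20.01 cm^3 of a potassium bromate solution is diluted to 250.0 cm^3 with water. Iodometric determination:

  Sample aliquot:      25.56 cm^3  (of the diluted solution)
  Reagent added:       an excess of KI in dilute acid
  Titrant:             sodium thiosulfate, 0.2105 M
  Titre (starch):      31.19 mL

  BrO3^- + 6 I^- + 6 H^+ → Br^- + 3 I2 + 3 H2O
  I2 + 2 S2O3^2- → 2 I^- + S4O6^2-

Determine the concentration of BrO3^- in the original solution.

0.5349 M

n(S2O3^2-) = 0.03119 × 0.2105 = 6.565 × 10^-3 mol
n(I2) = n(S2O3^2-)/2 = 3.283 × 10^-3 mol
From the 1:3 ratio, n(BrO3^-) in the aliquot = 1/3 × 3.283 × 10^-3 = 1.094 × 10^-3 mol
[BrO3^-]_dilute = 1.094 × 10^-3 / 0.02556 = 0.04281 mol/L
[BrO3^-]_original = 0.04281 × 250.0/20.01 = 0.5349 mol/L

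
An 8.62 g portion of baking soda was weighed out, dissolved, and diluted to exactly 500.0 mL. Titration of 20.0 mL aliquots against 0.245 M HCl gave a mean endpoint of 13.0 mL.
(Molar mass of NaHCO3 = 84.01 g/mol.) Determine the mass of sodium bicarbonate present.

6.69 g

NaHCO3 + HCl → NaCl + H2O + CO2
n(HCl) per titration = 0.0130 × 0.245 = 3.18 × 10^-3 mol
n(NaHCO3) in each aliquot = 3.18 × 10^-3 mol (1:1 ratio)
n(NaHCO3) in the whole flask = 3.18 × 10^-3 × 500.0/20.0 = 0.0796 mol
mass of NaHCO3 = 0.0796 × 84.01 = 6.69 g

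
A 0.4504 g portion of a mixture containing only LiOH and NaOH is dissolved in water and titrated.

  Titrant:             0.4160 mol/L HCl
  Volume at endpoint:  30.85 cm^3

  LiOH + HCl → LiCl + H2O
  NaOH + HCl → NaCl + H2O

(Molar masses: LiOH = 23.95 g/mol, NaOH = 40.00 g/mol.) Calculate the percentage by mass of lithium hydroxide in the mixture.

n(HCl) = 0.03085 × 0.4160 = 0.01283 mol
Let x = n(LiOH), y = n(NaOH).
Titrant: 1x + 1y = 0.01283;  mass: 23.95x + 40.00y = 0.4504
Solving, x = 3.922 × 10^-3 mol, y = 8.912 × 10^-3 mol
mass of LiOH = 3.922 × 10^-3 × 23.95 = 0.09393 g
% LiOH = 0.09393 / 0.4504 × 100 = 20.85 %

20.85 %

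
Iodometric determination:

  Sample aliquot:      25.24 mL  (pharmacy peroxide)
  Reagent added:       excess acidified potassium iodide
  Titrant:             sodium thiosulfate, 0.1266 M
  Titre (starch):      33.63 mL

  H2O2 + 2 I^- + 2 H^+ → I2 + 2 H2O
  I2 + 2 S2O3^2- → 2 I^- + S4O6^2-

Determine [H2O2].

0.08434 M

n(S2O3^2-) = 0.03363 × 0.1266 = 4.258 × 10^-3 mol
n(I2) = n(S2O3^2-)/2 = 2.129 × 10^-3 mol
n(H2O2) in the aliquot = 2.129 × 10^-3 mol (1:1 ratio)
[H2O2] = 2.129 × 10^-3 / 0.02524 = 0.08434 mol/L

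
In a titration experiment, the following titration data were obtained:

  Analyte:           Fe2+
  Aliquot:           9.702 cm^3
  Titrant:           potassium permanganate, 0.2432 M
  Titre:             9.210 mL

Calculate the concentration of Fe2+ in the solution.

1.154 M

MnO4^- + 5 Fe^2+ + 8 H^+ → Mn^2+ + 5 Fe^3+ + 4 H2O
n(KMnO4) = 0.009210 L × 0.2432 mol/L = 2.240 × 10^-3 mol
From the 5:1 mole ratio, n(Fe2+) = 5/1 × 2.240 × 10^-3 = 0.01120 mol
[Fe2+] = 0.01120 mol / 0.009702 L = 1.154 mol/L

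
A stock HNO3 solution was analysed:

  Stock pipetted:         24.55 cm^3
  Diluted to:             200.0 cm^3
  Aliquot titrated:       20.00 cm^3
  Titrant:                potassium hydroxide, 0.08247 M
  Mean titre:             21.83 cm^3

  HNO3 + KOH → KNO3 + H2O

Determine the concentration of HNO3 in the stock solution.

n(KOH) = 0.02183 × 0.08247 = 1.800 × 10^-3 mol
n(HNO3) in the aliquot = 1.800 × 10^-3 mol (1:1 ratio)
[HNO3]_dilute = 1.800 × 10^-3 / 0.02000 = 0.09002 mol/L
Dilution factor = 200.0 / 24.55 = 8.147
[HNO3]_stock = 0.09002 × 8.147 = 0.7333 mol/L

0.7333 M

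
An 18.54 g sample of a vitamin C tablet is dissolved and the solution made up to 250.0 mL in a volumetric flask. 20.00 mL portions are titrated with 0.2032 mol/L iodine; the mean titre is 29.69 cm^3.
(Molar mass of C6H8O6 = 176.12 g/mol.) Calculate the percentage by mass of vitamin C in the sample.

C6H8O6 + I2 → C6H6O6 + 2 HI
n(I2) per titration = 0.02969 × 0.2032 = 6.033 × 10^-3 mol
n(C6H8O6) in each aliquot = 6.033 × 10^-3 mol (1:1 ratio)
n(C6H8O6) in the whole flask = 6.033 × 10^-3 × 250.0/20.00 = 0.07541 mol
mass of C6H8O6 = 0.07541 × 176.12 = 13.28 g
% C6H8O6 = 13.28 / 18.54 × 100 = 71.64 %

71.64 %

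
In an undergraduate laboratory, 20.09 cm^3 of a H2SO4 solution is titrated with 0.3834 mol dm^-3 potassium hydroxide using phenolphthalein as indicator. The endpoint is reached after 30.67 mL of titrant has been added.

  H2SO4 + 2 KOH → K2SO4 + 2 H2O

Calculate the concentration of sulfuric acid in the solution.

0.2927 mol/L

n(KOH) = 0.03067 L × 0.3834 mol/L = 0.01176 mol
From the 1:2 mole ratio, n(H2SO4) = 1/2 × 0.01176 = 5.879 × 10^-3 mol
[H2SO4] = 5.879 × 10^-3 mol / 0.02009 L = 0.2927 mol/L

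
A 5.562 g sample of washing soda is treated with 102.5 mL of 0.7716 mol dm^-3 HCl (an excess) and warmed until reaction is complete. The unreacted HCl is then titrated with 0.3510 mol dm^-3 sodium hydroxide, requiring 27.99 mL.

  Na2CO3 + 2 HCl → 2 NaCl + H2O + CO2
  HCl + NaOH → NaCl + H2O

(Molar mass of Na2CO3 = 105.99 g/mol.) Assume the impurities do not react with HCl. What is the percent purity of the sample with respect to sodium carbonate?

66.00 %

n(HCl) added = 0.1025 × 0.7716 = 0.07909 mol
n(NaOH) used in back-titration = 0.02799 × 0.3510 = 9.824 × 10^-3 mol
n(HCl) left over = 9.824 × 10^-3 mol (1:1 ratio)
n(HCl) consumed by analyte = 0.07909 − 9.824 × 10^-3 = 0.06926 mol
From the 1:2 ratio, n(Na2CO3) = 1/2 × 0.06926 = 0.03463 mol
mass of Na2CO3 = 0.03463 × 105.99 = 3.671 g
% Na2CO3 = 3.671 / 5.562 × 100 = 66.00 %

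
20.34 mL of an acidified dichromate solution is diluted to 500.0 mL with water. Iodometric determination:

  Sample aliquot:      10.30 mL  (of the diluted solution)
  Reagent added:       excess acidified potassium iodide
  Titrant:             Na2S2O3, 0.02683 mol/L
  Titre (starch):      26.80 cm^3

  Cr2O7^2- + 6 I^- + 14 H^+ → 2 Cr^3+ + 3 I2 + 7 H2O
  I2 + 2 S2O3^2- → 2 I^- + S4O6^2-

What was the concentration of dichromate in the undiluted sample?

0.2860 mol/L

n(S2O3^2-) = 0.02680 × 0.02683 = 7.190 × 10^-4 mol
n(I2) = n(S2O3^2-)/2 = 3.595 × 10^-4 mol
From the 1:3 ratio, n(Cr2O7^2-) in the aliquot = 1/3 × 3.595 × 10^-4 = 1.198 × 10^-4 mol
[Cr2O7^2-]_dilute = 1.198 × 10^-4 / 0.01030 = 0.01164 mol/L
[Cr2O7^2-]_original = 0.01164 × 500.0/20.34 = 0.2860 mol/L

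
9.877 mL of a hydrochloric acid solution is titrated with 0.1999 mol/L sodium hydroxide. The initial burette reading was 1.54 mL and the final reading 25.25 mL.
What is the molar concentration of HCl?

0.4799 mol/L

HCl + NaOH → NaCl + H2O
n(NaOH) = 0.02371 L × 0.1999 mol/L = 4.740 × 10^-3 mol
n(HCl) = 4.740 × 10^-3 mol (1:1 mole ratio)
[HCl] = 4.740 × 10^-3 mol / 0.009877 L = 0.4799 mol/L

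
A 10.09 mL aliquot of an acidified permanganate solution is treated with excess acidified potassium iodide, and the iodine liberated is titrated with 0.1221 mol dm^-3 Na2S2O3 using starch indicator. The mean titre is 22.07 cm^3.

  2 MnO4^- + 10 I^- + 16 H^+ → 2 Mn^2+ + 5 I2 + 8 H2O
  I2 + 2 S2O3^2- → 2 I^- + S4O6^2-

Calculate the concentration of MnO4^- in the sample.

n(S2O3^2-) = 0.02207 × 0.1221 = 2.695 × 10^-3 mol
n(I2) = n(S2O3^2-)/2 = 1.347 × 10^-3 mol
From the 2:5 ratio, n(MnO4^-) in the aliquot = 2/5 × 1.347 × 10^-3 = 5.389 × 10^-4 mol
[MnO4^-] = 5.389 × 10^-4 / 0.01009 = 0.05341 mol/L

0.05341 mol/L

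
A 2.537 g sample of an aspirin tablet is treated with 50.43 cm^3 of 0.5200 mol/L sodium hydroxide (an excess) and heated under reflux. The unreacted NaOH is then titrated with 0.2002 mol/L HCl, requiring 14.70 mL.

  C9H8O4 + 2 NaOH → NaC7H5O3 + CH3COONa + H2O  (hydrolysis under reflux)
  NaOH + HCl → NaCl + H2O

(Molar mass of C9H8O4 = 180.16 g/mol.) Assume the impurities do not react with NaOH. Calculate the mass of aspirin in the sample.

n(NaOH) added = 0.05043 × 0.5200 = 0.02622 mol
n(HCl) used in back-titration = 0.01470 × 0.2002 = 2.943 × 10^-3 mol
n(NaOH) left over = 2.943 × 10^-3 mol (1:1 ratio)
n(NaOH) consumed by analyte = 0.02622 − 2.943 × 10^-3 = 0.02328 mol
From the 1:2 ratio, n(C9H8O4) = 1/2 × 0.02328 = 0.01164 mol
mass of C9H8O4 = 0.01164 × 180.16 = 2.097 g

2.097 g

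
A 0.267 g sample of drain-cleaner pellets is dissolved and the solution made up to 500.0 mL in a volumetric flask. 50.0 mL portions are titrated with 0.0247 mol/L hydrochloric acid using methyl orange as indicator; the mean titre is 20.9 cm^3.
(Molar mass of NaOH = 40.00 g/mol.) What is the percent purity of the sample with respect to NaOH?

NaOH + HCl → NaCl + H2O
n(HCl) per titration = 0.0209 × 0.0247 = 5.16 × 10^-4 mol
n(NaOH) in each aliquot = 5.16 × 10^-4 mol (1:1 ratio)
n(NaOH) in the whole flask = 5.16 × 10^-4 × 500.0/50.0 = 5.16 × 10^-3 mol
mass of NaOH = 5.16 × 10^-3 × 40.00 = 0.206 g
% NaOH = 0.206 / 0.267 × 100 = 77.3 %

77.3 %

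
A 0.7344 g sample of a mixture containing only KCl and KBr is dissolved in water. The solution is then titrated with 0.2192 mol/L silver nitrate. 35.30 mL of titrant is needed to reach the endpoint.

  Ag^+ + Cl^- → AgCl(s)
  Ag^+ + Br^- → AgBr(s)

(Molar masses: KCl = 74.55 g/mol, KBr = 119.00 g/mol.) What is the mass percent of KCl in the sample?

n(AgNO3) = 0.03530 × 0.2192 = 7.738 × 10^-3 mol
Let x = n(KCl), y = n(KBr).
Titrant: 1x + 1y = 7.738 × 10^-3;  mass: 74.55x + 119.00y = 0.7344
Solving, x = 4.193 × 10^-3 mol, y = 3.544 × 10^-3 mol
mass of KCl = 4.193 × 10^-3 × 74.55 = 0.3126 g
% KCl = 0.3126 / 0.7344 × 100 = 42.57 %

42.57 %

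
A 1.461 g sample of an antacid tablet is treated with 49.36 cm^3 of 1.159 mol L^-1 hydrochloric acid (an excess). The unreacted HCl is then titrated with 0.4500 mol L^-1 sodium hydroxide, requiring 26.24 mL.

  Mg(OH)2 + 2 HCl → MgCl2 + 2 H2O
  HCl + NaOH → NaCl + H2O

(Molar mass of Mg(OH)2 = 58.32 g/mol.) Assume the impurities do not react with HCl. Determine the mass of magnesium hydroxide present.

n(HCl) added = 0.04936 × 1.159 = 0.05721 mol
n(NaOH) used in back-titration = 0.02624 × 0.4500 = 0.01181 mol
n(HCl) left over = 0.01181 mol (1:1 ratio)
n(HCl) consumed by analyte = 0.05721 − 0.01181 = 0.04540 mol
From the 1:2 ratio, n(Mg(OH)2) = 1/2 × 0.04540 = 0.02270 mol
mass of Mg(OH)2 = 0.02270 × 58.32 = 1.324 g

1.324 g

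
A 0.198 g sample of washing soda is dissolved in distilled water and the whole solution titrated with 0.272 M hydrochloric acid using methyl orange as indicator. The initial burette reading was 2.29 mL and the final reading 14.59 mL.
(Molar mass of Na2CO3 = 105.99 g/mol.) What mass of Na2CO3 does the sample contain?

Na2CO3 + 2 HCl → 2 NaCl + H2O + CO2
n(HCl) = 0.0123 L × 0.272 mol/L = 3.35 × 10^-3 mol
From the 1:2 ratio, n(Na2CO3) = 1/2 × 3.35 × 10^-3 = 1.67 × 10^-3 mol
mass of Na2CO3 = 1.67 × 10^-3 × 105.99 g/mol = 0.177 g

0.177 g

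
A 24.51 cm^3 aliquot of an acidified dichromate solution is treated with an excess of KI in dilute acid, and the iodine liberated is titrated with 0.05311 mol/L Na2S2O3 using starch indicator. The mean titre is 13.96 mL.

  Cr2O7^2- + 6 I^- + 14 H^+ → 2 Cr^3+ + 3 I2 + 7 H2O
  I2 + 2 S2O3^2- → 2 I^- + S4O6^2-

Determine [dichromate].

0.005042 mol/L

n(S2O3^2-) = 0.01396 × 0.05311 = 7.414 × 10^-4 mol
n(I2) = n(S2O3^2-)/2 = 3.707 × 10^-4 mol
From the 1:3 ratio, n(Cr2O7^2-) in the aliquot = 1/3 × 3.707 × 10^-4 = 1.236 × 10^-4 mol
[Cr2O7^2-] = 1.236 × 10^-4 / 0.02451 = 0.005042 mol/L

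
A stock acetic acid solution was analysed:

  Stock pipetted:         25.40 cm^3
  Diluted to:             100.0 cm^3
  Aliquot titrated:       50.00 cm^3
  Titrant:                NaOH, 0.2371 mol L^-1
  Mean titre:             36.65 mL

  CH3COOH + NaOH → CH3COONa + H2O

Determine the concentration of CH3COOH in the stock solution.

0.6842 mol/L

n(NaOH) = 0.03665 × 0.2371 = 8.690 × 10^-3 mol
n(CH3COOH) in the aliquot = 8.690 × 10^-3 mol (1:1 ratio)
[CH3COOH]_dilute = 8.690 × 10^-3 / 0.05000 = 0.1738 mol/L
Dilution factor = 100.0 / 25.40 = 3.937
[CH3COOH]_stock = 0.1738 × 3.937 = 0.6842 mol/L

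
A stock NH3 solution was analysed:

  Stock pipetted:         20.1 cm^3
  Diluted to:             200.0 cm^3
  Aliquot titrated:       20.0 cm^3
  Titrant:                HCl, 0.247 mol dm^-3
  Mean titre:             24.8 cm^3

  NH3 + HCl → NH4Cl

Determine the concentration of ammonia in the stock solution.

n(HCl) = 0.0248 × 0.247 = 6.13 × 10^-3 mol
n(NH3) in the aliquot = 6.13 × 10^-3 mol (1:1 ratio)
[NH3]_dilute = 6.13 × 10^-3 / 0.0200 = 0.306 mol/L
Dilution factor = 200.0 / 20.1 = 9.950
[NH3]_stock = 0.306 × 9.950 = 3.05 mol/L

3.05 mol/L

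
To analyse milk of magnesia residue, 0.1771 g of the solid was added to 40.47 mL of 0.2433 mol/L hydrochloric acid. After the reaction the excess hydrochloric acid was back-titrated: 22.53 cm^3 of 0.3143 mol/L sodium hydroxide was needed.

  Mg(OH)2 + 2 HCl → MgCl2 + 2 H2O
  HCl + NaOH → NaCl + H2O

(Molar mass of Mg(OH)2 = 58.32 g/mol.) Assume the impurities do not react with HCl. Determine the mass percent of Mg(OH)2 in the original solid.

n(HCl) added = 0.04047 × 0.2433 = 9.846 × 10^-3 mol
n(NaOH) used in back-titration = 0.02253 × 0.3143 = 7.081 × 10^-3 mol
n(HCl) left over = 7.081 × 10^-3 mol (1:1 ratio)
n(HCl) consumed by analyte = 9.846 × 10^-3 − 7.081 × 10^-3 = 2.765 × 10^-3 mol
From the 1:2 ratio, n(Mg(OH)2) = 1/2 × 2.765 × 10^-3 = 1.383 × 10^-3 mol
mass of Mg(OH)2 = 1.383 × 10^-3 × 58.32 = 0.08063 g
% Mg(OH)2 = 0.08063 / 0.1771 × 100 = 45.53 %

45.53 %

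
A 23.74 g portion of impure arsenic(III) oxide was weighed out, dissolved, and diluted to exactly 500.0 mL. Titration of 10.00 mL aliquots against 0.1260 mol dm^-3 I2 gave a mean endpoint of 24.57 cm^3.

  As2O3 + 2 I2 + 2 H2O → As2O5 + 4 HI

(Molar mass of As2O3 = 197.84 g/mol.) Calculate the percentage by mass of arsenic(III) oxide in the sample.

64.50 %

n(I2) per titration = 0.02457 × 0.1260 = 3.096 × 10^-3 mol
From the 1:2 ratio, n(As2O3) in each aliquot = 1/2 × 3.096 × 10^-3 = 1.548 × 10^-3 mol
n(As2O3) in the whole flask = 1.548 × 10^-3 × 500.0/10.00 = 0.07740 mol
mass of As2O3 = 0.07740 × 197.84 = 15.31 g
% As2O3 = 15.31 / 23.74 × 100 = 64.50 %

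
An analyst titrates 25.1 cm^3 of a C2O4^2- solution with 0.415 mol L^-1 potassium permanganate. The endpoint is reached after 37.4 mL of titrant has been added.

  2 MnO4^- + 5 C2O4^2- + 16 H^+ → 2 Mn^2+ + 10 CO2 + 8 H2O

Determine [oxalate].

n(KMnO4) = 0.0374 L × 0.415 mol/L = 0.0155 mol
From the 5:2 mole ratio, n(C2O4^2-) = 5/2 × 0.0155 = 0.0388 mol
[C2O4^2-] = 0.0388 mol / 0.0251 L = 1.55 mol/L

1.55 mol/L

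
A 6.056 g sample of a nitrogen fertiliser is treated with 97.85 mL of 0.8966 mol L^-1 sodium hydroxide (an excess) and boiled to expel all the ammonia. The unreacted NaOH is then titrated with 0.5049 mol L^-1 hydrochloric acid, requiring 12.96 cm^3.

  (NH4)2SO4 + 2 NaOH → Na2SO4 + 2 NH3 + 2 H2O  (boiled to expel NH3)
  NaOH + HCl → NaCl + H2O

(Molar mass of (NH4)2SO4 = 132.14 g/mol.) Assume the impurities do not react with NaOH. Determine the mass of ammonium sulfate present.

n(NaOH) added = 0.09785 × 0.8966 = 0.08773 mol
n(HCl) used in back-titration = 0.01296 × 0.5049 = 6.544 × 10^-3 mol
n(NaOH) left over = 6.544 × 10^-3 mol (1:1 ratio)
n(NaOH) consumed by analyte = 0.08773 − 6.544 × 10^-3 = 0.08119 mol
From the 1:2 ratio, n((NH4)2SO4) = 1/2 × 0.08119 = 0.04059 mol
mass of (NH4)2SO4 = 0.04059 × 132.14 = 5.364 g

5.364 g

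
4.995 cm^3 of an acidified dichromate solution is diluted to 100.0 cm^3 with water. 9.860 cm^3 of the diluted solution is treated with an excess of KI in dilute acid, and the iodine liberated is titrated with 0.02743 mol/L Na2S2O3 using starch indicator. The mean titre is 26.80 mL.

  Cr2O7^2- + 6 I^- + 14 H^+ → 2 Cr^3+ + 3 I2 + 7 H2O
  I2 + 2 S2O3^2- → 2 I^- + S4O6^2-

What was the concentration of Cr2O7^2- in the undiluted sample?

0.2488 mol/L

n(S2O3^2-) = 0.02680 × 0.02743 = 7.351 × 10^-4 mol
n(I2) = n(S2O3^2-)/2 = 3.676 × 10^-4 mol
From the 1:3 ratio, n(Cr2O7^2-) in the aliquot = 1/3 × 3.676 × 10^-4 = 1.225 × 10^-4 mol
[Cr2O7^2-]_dilute = 1.225 × 10^-4 / 0.009860 = 0.01243 mol/L
[Cr2O7^2-]_original = 0.01243 × 100.0/4.995 = 0.2488 mol/L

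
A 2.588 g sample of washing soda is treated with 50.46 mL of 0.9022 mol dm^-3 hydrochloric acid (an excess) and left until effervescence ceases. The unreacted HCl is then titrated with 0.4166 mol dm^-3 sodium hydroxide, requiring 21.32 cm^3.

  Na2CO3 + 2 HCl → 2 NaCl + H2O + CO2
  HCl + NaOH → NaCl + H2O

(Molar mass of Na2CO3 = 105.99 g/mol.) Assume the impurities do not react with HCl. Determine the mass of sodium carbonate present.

n(HCl) added = 0.05046 × 0.9022 = 0.04553 mol
n(NaOH) used in back-titration = 0.02132 × 0.4166 = 8.882 × 10^-3 mol
n(HCl) left over = 8.882 × 10^-3 mol (1:1 ratio)
n(HCl) consumed by analyte = 0.04553 − 8.882 × 10^-3 = 0.03664 mol
From the 1:2 ratio, n(Na2CO3) = 1/2 × 0.03664 = 0.01832 mol
mass of Na2CO3 = 0.01832 × 105.99 = 1.942 g

1.942 g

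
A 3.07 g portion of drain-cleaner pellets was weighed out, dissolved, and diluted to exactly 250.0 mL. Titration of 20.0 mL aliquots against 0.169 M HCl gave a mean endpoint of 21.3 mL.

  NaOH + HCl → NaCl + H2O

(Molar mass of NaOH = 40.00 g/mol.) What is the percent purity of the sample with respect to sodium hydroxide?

58.6 %

n(HCl) per titration = 0.0213 × 0.169 = 3.60 × 10^-3 mol
n(NaOH) in each aliquot = 3.60 × 10^-3 mol (1:1 ratio)
n(NaOH) in the whole flask = 3.60 × 10^-3 × 250.0/20.0 = 0.0450 mol
mass of NaOH = 0.0450 × 40.00 = 1.80 g
% NaOH = 1.80 / 3.07 × 100 = 58.6 %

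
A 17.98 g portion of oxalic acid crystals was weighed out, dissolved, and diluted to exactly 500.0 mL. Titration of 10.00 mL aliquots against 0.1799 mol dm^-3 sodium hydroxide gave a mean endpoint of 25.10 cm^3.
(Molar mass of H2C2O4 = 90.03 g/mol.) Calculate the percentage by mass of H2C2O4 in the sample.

56.53 %

H2C2O4 + 2 NaOH → Na2C2O4 + 2 H2O
n(NaOH) per titration = 0.02510 × 0.1799 = 4.515 × 10^-3 mol
From the 1:2 ratio, n(H2C2O4) in each aliquot = 1/2 × 4.515 × 10^-3 = 2.258 × 10^-3 mol
n(H2C2O4) in the whole flask = 2.258 × 10^-3 × 500.0/10.00 = 0.1129 mol
mass of H2C2O4 = 0.1129 × 90.03 = 10.16 g
% H2C2O4 = 10.16 / 17.98 × 100 = 56.53 %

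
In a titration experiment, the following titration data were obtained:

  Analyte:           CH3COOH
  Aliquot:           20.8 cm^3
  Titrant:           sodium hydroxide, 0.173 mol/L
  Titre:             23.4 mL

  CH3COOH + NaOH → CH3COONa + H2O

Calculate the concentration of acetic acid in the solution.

0.195 mol/L

n(NaOH) = 0.0234 L × 0.173 mol/L = 4.05 × 10^-3 mol
n(CH3COOH) = 4.05 × 10^-3 mol (1:1 mole ratio)
[CH3COOH] = 4.05 × 10^-3 mol / 0.0208 L = 0.195 mol/L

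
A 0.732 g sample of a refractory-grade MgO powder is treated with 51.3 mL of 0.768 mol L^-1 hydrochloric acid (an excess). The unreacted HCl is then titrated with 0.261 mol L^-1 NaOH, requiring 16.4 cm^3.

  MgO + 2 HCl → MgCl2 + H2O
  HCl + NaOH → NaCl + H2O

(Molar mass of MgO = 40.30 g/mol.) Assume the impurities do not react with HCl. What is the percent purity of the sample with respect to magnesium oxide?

n(HCl) added = 0.0513 × 0.768 = 0.0394 mol
n(NaOH) used in back-titration = 0.0164 × 0.261 = 4.28 × 10^-3 mol
n(HCl) left over = 4.28 × 10^-3 mol (1:1 ratio)
n(HCl) consumed by analyte = 0.0394 − 4.28 × 10^-3 = 0.0351 mol
From the 1:2 ratio, n(MgO) = 1/2 × 0.0351 = 0.0176 mol
mass of MgO = 0.0176 × 40.30 = 0.708 g
% MgO = 0.708 / 0.732 × 100 = 96.7 %

96.7 %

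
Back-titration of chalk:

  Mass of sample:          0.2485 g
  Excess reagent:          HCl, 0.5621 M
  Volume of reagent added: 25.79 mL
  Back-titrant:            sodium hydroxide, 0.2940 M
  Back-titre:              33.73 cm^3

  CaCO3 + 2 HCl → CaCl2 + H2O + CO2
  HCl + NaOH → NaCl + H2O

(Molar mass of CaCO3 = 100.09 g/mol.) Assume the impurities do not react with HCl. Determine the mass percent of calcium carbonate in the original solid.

92.23 %

n(HCl) added = 0.02579 × 0.5621 = 0.01450 mol
n(NaOH) used in back-titration = 0.03373 × 0.2940 = 9.917 × 10^-3 mol
n(HCl) left over = 9.917 × 10^-3 mol (1:1 ratio)
n(HCl) consumed by analyte = 0.01450 − 9.917 × 10^-3 = 4.580 × 10^-3 mol
From the 1:2 ratio, n(CaCO3) = 1/2 × 4.580 × 10^-3 = 2.290 × 10^-3 mol
mass of CaCO3 = 2.290 × 10^-3 × 100.09 = 0.2292 g
% CaCO3 = 0.2292 / 0.2485 × 100 = 92.23 %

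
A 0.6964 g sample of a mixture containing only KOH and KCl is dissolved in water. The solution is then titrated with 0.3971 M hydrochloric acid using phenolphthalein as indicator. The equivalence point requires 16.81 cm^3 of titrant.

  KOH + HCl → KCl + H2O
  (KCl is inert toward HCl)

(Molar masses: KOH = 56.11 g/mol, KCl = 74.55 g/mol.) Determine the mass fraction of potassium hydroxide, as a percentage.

n(HCl) = 0.01681 × 0.3971 = 6.675 × 10^-3 mol
Let x = n(KOH), y = n(KCl).
Titrant: 1x = 6.675 × 10^-3;  mass: 56.11x + 74.55y = 0.6964
Solving, x = 6.675 × 10^-3 mol, y = 4.317 × 10^-3 mol
mass of KOH = 6.675 × 10^-3 × 56.11 = 0.3745 g
% KOH = 0.3745 / 0.6964 × 100 = 53.78 %

53.78 %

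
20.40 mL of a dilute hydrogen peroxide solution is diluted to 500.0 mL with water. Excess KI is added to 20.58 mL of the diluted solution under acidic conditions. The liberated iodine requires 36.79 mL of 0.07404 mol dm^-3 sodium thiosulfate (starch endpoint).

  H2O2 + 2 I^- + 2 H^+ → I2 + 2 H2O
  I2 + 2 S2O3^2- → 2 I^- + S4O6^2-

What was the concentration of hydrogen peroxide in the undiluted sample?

n(S2O3^2-) = 0.03679 × 0.07404 = 2.724 × 10^-3 mol
n(I2) = n(S2O3^2-)/2 = 1.362 × 10^-3 mol
n(H2O2) in the aliquot = 1.362 × 10^-3 mol (1:1 ratio)
[H2O2]_dilute = 1.362 × 10^-3 / 0.02058 = 0.06618 mol/L
[H2O2]_original = 0.06618 × 500.0/20.40 = 1.622 mol/L

1.622 mol/L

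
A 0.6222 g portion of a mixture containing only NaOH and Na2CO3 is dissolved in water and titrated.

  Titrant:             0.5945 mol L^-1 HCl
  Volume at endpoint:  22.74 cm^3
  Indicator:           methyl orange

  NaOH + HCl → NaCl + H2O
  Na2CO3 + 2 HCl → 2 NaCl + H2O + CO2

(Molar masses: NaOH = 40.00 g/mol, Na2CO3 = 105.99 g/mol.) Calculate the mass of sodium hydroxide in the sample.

0.2901 g

n(HCl) = 0.02274 × 0.5945 = 0.01352 mol
Let x = n(NaOH), y = n(Na2CO3).
Titrant: 1x + 2y = 0.01352;  mass: 40.00x + 105.99y = 0.6222
Solving, x = 7.252 × 10^-3 mol, y = 3.134 × 10^-3 mol
mass of NaOH = 7.252 × 10^-3 × 40.00 = 0.2901 g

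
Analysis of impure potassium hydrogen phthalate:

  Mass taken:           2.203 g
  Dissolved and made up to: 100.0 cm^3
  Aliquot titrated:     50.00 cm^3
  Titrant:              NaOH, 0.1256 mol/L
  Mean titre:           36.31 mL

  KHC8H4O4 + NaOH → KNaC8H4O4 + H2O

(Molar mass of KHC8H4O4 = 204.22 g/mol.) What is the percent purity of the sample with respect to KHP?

n(NaOH) per titration = 0.03631 × 0.1256 = 4.561 × 10^-3 mol
n(KHC8H4O4) in each aliquot = 4.561 × 10^-3 mol (1:1 ratio)
n(KHC8H4O4) in the whole flask = 4.561 × 10^-3 × 100.0/50.00 = 9.121 × 10^-3 mol
mass of KHC8H4O4 = 9.121 × 10^-3 × 204.22 = 1.863 g
% KHC8H4O4 = 1.863 / 2.203 × 100 = 84.55 %

84.55 %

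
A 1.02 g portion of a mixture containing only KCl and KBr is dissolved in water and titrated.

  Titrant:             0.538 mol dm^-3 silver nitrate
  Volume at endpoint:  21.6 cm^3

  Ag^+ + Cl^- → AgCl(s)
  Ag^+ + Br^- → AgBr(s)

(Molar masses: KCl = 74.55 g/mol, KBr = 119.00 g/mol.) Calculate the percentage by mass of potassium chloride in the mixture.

59.7 %

n(AgNO3) = 0.0216 × 0.538 = 0.0116 mol
Let x = n(KCl), y = n(KBr).
Titrant: 1x + 1y = 0.0116;  mass: 74.55x + 119.00y = 1.02
Solving, x = 8.16 × 10^-3 mol, y = 3.46 × 10^-3 mol
mass of KCl = 8.16 × 10^-3 × 74.55 = 0.609 g
% KCl = 0.609 / 1.02 × 100 = 59.7 %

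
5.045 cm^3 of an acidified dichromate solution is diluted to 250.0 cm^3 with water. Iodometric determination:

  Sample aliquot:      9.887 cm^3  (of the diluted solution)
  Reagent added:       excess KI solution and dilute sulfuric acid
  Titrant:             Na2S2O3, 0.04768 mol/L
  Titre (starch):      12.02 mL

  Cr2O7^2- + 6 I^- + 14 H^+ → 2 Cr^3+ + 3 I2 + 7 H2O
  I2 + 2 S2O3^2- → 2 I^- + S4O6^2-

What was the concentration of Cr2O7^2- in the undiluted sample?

0.4787 mol/L

n(S2O3^2-) = 0.01202 × 0.04768 = 5.731 × 10^-4 mol
n(I2) = n(S2O3^2-)/2 = 2.866 × 10^-4 mol
From the 1:3 ratio, n(Cr2O7^2-) in the aliquot = 1/3 × 2.866 × 10^-4 = 9.552 × 10^-5 mol
[Cr2O7^2-]_dilute = 9.552 × 10^-5 / 0.009887 = 0.009661 mol/L
[Cr2O7^2-]_original = 0.009661 × 250.0/5.045 = 0.4787 mol/L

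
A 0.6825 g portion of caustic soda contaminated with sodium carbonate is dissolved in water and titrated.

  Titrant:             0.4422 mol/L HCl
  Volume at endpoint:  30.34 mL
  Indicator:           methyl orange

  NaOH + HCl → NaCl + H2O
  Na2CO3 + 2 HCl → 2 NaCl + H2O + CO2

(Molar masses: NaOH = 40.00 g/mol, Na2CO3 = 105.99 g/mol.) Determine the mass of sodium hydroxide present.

0.08772 g

n(HCl) = 0.03034 × 0.4422 = 0.01342 mol
Let x = n(NaOH), y = n(Na2CO3).
Titrant: 1x + 2y = 0.01342;  mass: 40.00x + 105.99y = 0.6825
Solving, x = 2.193 × 10^-3 mol, y = 5.612 × 10^-3 mol
mass of NaOH = 2.193 × 10^-3 × 40.00 = 0.08772 g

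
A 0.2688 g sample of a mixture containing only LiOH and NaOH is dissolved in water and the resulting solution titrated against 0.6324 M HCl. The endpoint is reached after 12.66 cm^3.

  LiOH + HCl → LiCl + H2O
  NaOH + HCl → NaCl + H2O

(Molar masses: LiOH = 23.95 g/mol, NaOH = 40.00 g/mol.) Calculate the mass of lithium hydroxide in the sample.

n(HCl) = 0.01266 × 0.6324 = 8.006 × 10^-3 mol
Let x = n(LiOH), y = n(NaOH).
Titrant: 1x + 1y = 8.006 × 10^-3;  mass: 23.95x + 40.00y = 0.2688
Solving, x = 3.205 × 10^-3 mol, y = 4.801 × 10^-3 mol
mass of LiOH = 3.205 × 10^-3 × 23.95 = 0.07677 g

0.07677 g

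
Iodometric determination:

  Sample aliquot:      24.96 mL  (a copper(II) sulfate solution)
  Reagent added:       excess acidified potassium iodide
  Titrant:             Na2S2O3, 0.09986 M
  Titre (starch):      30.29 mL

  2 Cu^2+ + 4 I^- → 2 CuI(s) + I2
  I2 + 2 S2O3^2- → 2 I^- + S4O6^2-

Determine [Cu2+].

0.1212 M

n(S2O3^2-) = 0.03029 × 0.09986 = 3.025 × 10^-3 mol
n(I2) = n(S2O3^2-)/2 = 1.512 × 10^-3 mol
From the 2:1 ratio, n(Cu2+) in the aliquot = 2/1 × 1.512 × 10^-3 = 3.025 × 10^-3 mol
[Cu2+] = 3.025 × 10^-3 / 0.02496 = 0.1212 mol/L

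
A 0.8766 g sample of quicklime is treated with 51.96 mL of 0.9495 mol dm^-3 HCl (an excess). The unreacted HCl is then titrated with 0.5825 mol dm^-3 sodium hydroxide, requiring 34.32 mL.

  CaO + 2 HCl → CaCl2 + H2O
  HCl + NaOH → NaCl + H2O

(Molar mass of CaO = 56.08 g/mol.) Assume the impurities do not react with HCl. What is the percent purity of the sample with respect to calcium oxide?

n(HCl) added = 0.05196 × 0.9495 = 0.04934 mol
n(NaOH) used in back-titration = 0.03432 × 0.5825 = 0.01999 mol
n(HCl) left over = 0.01999 mol (1:1 ratio)
n(HCl) consumed by analyte = 0.04934 − 0.01999 = 0.02934 mol
From the 1:2 ratio, n(CaO) = 1/2 × 0.02934 = 0.01467 mol
mass of CaO = 0.01467 × 56.08 = 0.8228 g
% CaO = 0.8228 / 0.8766 × 100 = 93.87 %

93.87 %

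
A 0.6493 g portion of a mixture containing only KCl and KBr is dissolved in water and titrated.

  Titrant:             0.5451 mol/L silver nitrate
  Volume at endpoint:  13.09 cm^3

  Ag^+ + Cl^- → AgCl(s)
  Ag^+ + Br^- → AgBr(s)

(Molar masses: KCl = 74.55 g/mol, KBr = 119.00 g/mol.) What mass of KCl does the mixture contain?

n(AgNO3) = 0.01309 × 0.5451 = 7.135 × 10^-3 mol
Let x = n(KCl), y = n(KBr).
Titrant: 1x + 1y = 7.135 × 10^-3;  mass: 74.55x + 119.00y = 0.6493
Solving, x = 4.495 × 10^-3 mol, y = 2.640 × 10^-3 mol
mass of KCl = 4.495 × 10^-3 × 74.55 = 0.3351 g

0.3351 g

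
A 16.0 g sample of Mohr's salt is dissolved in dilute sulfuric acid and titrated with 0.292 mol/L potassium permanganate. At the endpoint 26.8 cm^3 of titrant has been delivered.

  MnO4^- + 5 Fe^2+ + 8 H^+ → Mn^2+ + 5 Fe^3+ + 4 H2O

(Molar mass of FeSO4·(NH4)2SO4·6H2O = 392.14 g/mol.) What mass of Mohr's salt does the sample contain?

n(KMnO4) = 0.0268 L × 0.292 mol/L = 7.83 × 10^-3 mol
From the 5:1 ratio, n(FeSO4·(NH4)2SO4·6H2O) = 5/1 × 7.83 × 10^-3 = 0.0391 mol
mass of FeSO4·(NH4)2SO4·6H2O = 0.0391 × 392.14 g/mol = 15.3 g

15.3 g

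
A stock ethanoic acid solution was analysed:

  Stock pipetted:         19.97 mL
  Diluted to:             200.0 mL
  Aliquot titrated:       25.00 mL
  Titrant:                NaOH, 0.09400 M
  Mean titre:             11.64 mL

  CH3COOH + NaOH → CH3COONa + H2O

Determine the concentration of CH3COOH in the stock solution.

0.4383 M

n(NaOH) = 0.01164 × 0.09400 = 1.094 × 10^-3 mol
n(CH3COOH) in the aliquot = 1.094 × 10^-3 mol (1:1 ratio)
[CH3COOH]_dilute = 1.094 × 10^-3 / 0.02500 = 0.04377 mol/L
Dilution factor = 200.0 / 19.97 = 10.02
[CH3COOH]_stock = 0.04377 × 10.02 = 0.4383 mol/L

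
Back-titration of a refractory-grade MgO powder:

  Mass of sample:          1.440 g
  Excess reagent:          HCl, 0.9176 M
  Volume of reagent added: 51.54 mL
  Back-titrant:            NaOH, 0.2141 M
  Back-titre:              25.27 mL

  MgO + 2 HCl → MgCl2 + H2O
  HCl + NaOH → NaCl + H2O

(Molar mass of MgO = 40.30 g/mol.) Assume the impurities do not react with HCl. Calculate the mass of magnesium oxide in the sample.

0.8439 g

n(HCl) added = 0.05154 × 0.9176 = 0.04729 mol
n(NaOH) used in back-titration = 0.02527 × 0.2141 = 5.410 × 10^-3 mol
n(HCl) left over = 5.410 × 10^-3 mol (1:1 ratio)
n(HCl) consumed by analyte = 0.04729 − 5.410 × 10^-3 = 0.04188 mol
From the 1:2 ratio, n(MgO) = 1/2 × 0.04188 = 0.02094 mol
mass of MgO = 0.02094 × 40.30 = 0.8439 g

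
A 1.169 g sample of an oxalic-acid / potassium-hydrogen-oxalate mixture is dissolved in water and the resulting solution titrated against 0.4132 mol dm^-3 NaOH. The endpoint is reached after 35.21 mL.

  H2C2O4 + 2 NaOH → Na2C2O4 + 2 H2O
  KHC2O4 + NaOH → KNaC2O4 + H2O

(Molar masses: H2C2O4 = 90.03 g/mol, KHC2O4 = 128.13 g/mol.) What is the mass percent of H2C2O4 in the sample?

n(NaOH) = 0.03521 × 0.4132 = 0.01455 mol
Let x = n(H2C2O4), y = n(KHC2O4).
Titrant: 2x + 1y = 0.01455;  mass: 90.03x + 128.13y = 1.169
Solving, x = 4.182 × 10^-3 mol, y = 6.185 × 10^-3 mol
mass of H2C2O4 = 4.182 × 10^-3 × 90.03 = 0.3765 g
% H2C2O4 = 0.3765 / 1.169 × 100 = 32.21 %

32.21 %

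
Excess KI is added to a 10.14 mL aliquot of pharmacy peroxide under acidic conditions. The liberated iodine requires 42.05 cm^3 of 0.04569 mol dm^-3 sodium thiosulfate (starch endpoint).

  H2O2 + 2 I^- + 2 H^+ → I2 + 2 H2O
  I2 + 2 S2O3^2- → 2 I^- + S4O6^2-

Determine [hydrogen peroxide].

n(S2O3^2-) = 0.04205 × 0.04569 = 1.921 × 10^-3 mol
n(I2) = n(S2O3^2-)/2 = 9.606 × 10^-4 mol
n(H2O2) in the aliquot = 9.606 × 10^-4 mol (1:1 ratio)
[H2O2] = 9.606 × 10^-4 / 0.01014 = 0.09474 mol/L

0.09474 mol/L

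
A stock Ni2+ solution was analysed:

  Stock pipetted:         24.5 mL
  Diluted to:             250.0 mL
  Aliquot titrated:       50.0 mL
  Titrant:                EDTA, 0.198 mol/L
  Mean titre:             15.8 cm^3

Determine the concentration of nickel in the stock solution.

0.638 mol/L

Ni^2+ + EDTA^4- → [Ni(EDTA)]^2-
n(EDTA) = 0.0158 × 0.198 = 3.13 × 10^-3 mol
n(Ni2+) in the aliquot = 3.13 × 10^-3 mol (1:1 ratio)
[Ni2+]_dilute = 3.13 × 10^-3 / 0.0500 = 0.0626 mol/L
Dilution factor = 250.0 / 24.5 = 10.20
[Ni2+]_stock = 0.0626 × 10.20 = 0.638 mol/L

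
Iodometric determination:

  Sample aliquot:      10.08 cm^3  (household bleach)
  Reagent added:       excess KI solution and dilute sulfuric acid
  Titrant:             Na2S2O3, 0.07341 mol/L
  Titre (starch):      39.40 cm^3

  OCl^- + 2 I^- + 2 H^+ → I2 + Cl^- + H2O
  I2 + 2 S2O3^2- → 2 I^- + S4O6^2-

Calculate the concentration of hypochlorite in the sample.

0.1435 mol/L

n(S2O3^2-) = 0.03940 × 0.07341 = 2.892 × 10^-3 mol
n(I2) = n(S2O3^2-)/2 = 1.446 × 10^-3 mol
n(OCl^-) in the aliquot = 1.446 × 10^-3 mol (1:1 ratio)
[OCl^-] = 1.446 × 10^-3 / 0.01008 = 0.1435 mol/L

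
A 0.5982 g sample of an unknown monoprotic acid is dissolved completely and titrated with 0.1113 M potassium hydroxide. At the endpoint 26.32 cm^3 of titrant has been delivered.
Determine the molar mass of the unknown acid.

n(KOH) = 0.02632 L × 0.1113 mol/L = 2.929 × 10^-3 mol
n(HA) = 2.929 × 10^-3 mol (1:1 ratio)
M = m / n = 0.5982 g / 2.929 × 10^-3 mol = 204.2 g/mol

204.2 g/mol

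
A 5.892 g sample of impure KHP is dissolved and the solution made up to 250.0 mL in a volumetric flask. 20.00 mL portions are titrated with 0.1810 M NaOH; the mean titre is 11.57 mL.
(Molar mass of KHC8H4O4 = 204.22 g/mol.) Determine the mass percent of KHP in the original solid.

90.73 %

KHC8H4O4 + NaOH → KNaC8H4O4 + H2O
n(NaOH) per titration = 0.01157 × 0.1810 = 2.094 × 10^-3 mol
n(KHC8H4O4) in each aliquot = 2.094 × 10^-3 mol (1:1 ratio)
n(KHC8H4O4) in the whole flask = 2.094 × 10^-3 × 250.0/20.00 = 0.02618 mol
mass of KHC8H4O4 = 0.02618 × 204.22 = 5.346 g
% KHC8H4O4 = 5.346 / 5.892 × 100 = 90.73 %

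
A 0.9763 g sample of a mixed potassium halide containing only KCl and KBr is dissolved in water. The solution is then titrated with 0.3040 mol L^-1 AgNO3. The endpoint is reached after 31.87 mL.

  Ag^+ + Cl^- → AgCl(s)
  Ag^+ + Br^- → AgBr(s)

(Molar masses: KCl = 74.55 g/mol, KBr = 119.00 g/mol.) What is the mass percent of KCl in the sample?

30.34 %

n(AgNO3) = 0.03187 × 0.3040 = 9.688 × 10^-3 mol
Let x = n(KCl), y = n(KBr).
Titrant: 1x + 1y = 9.688 × 10^-3;  mass: 74.55x + 119.00y = 0.9763
Solving, x = 3.974 × 10^-3 mol, y = 5.715 × 10^-3 mol
mass of KCl = 3.974 × 10^-3 × 74.55 = 0.2962 g
% KCl = 0.2962 / 0.9763 × 100 = 30.34 %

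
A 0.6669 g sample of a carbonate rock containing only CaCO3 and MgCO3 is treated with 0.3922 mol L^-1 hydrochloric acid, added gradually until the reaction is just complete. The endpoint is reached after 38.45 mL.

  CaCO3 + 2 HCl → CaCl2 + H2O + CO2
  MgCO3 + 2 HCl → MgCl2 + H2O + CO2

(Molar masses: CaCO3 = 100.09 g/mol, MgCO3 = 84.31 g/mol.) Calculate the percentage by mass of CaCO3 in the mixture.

n(HCl) = 0.03845 × 0.3922 = 0.01508 mol
Let x = n(CaCO3), y = n(MgCO3).
Titrant: 2x + 2y = 0.01508;  mass: 100.09x + 84.31y = 0.6669
Solving, x = 1.977 × 10^-3 mol, y = 5.563 × 10^-3 mol
mass of CaCO3 = 1.977 × 10^-3 × 100.09 = 0.1979 g
% CaCO3 = 0.1979 / 0.6669 × 100 = 29.67 %

29.67 %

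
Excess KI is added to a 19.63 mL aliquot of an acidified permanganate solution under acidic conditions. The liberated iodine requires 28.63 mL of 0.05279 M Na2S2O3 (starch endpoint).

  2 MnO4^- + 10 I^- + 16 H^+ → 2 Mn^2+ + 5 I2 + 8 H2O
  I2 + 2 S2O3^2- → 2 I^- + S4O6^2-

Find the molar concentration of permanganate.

n(S2O3^2-) = 0.02863 × 0.05279 = 1.511 × 10^-3 mol
n(I2) = n(S2O3^2-)/2 = 7.557 × 10^-4 mol
From the 2:5 ratio, n(MnO4^-) in the aliquot = 2/5 × 7.557 × 10^-4 = 3.023 × 10^-4 mol
[MnO4^-] = 3.023 × 10^-4 / 0.01963 = 0.01540 mol/L

0.01540 M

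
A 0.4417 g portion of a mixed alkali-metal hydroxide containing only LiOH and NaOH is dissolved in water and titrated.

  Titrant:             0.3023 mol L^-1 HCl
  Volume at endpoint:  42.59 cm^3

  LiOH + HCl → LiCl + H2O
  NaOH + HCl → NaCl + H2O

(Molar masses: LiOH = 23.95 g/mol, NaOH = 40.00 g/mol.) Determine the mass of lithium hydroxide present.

n(HCl) = 0.04259 × 0.3023 = 0.01287 mol
Let x = n(LiOH), y = n(NaOH).
Titrant: 1x + 1y = 0.01287;  mass: 23.95x + 40.00y = 0.4417
Solving, x = 4.567 × 10^-3 mol, y = 8.308 × 10^-3 mol
mass of LiOH = 4.567 × 10^-3 × 23.95 = 0.1094 g

0.1094 g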